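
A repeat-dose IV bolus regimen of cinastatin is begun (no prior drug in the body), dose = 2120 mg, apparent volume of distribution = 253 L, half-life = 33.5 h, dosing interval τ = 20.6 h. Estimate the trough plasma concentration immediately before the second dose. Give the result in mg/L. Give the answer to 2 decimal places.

5.47 mg/L

C₀ per dose = Dose / Vd = 2120 / 253 = 8.379 mg/L
k = ln2 / t½ = 0.693147 / 33.5 = 0.02069 h⁻¹
Fraction remaining after one interval: r = e^(−kτ) = e^(−0.02069 × 20.6) = 0.6530
Before dose 2, 1 dose has been given (aged 1τ).
C_trough = C₀ × r = 8.379 × 0.6530 = 5.471 mg/L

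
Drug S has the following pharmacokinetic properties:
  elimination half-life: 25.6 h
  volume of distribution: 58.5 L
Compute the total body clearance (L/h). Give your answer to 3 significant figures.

1.58 L/h

k = ln2 / t½ = 0.693147 / 25.6 = 0.02708 h⁻¹
CL = k × Vd = 0.02708 × 58.5 = 1.584 L/h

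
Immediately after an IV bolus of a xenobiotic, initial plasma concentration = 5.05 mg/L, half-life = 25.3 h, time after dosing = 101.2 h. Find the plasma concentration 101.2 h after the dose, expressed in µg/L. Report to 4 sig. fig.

k = ln2 / t½ = 0.693147 / 25.3 = 0.02740 h⁻¹
t / t½ = 101.2 / 25.3 = 4 half-lives
C = C₀ × (1/2)^4 = 5.050 × 0.06250 = 0.3156 mg/L
Convert: 0.3156 mg/L × 1000 = 315.6 µg/L

315.6 µg/L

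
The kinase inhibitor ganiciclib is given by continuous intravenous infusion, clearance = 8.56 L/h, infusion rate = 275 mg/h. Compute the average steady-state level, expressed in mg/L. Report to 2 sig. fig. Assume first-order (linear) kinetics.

At steady state Css = R₀ / CL = 275 / 8.560 = 32.13 mg/L

32 mg/L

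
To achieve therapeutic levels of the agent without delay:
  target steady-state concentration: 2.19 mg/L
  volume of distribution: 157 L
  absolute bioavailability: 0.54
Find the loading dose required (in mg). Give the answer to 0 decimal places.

LD = Css × Vd / F = 2.19 × 157 / 0.54 = 636.7 mg

637 mg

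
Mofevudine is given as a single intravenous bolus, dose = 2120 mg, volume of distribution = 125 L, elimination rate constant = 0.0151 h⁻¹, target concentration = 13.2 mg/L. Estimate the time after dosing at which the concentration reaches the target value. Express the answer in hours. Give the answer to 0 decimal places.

17 h

C₀ = Dose / Vd = 2120 / 125 = 16.96 mg/L
t = ln(C₀ / C) / k = ln(16.96 / 13.2) / 0.01510
  = ln(1.285) / 0.01510 = 0.2508 / 0.01510 = 16.61 h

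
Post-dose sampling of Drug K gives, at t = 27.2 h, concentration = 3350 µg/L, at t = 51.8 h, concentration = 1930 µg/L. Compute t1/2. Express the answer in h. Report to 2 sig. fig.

31 h

k = ln(C₁/C₂) / (t₂ − t₁) = ln(3350/1930) / (51.8 − 27.2)
  = 0.5514 / 24.60 = 0.02241 h⁻¹
t½ = ln2 / k = 0.693147 / 0.02241 = 30.93 h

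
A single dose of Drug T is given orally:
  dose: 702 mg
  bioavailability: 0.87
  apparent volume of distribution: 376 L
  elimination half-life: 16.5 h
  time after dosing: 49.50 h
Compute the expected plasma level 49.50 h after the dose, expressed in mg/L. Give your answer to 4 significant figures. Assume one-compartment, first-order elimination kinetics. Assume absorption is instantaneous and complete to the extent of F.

0.2030 mg/L

Amount reaching circulation = F × Dose = 0.87 × 702.0 = 610.7 mg
C₀ = F·Dose / Vd = 610.7 / 376 = 1.624 mg/L
k = ln2 / t½ = 0.693147 / 16.5 = 0.04201 h⁻¹
t / t½ = 49.50 / 16.5 = 3 half-lives
C = C₀ × (1/2)^3 = 1.624 × 0.1250 = 0.2030 mg/L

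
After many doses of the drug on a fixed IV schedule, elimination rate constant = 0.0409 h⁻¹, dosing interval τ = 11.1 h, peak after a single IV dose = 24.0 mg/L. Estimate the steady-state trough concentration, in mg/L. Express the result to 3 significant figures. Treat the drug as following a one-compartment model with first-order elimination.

e^(−kτ) = e^(−0.04090 × 11.1) = 0.6351
Accumulation ratio R = 1 / (1 − e^(−kτ)) = 1 / (1 − 0.6351) = 2.740
Steady-state trough = C₀ × R × e^(−kτ) = 24.0 × 2.740 × 0.6351 = 41.76 mg/L

41.8 mg/L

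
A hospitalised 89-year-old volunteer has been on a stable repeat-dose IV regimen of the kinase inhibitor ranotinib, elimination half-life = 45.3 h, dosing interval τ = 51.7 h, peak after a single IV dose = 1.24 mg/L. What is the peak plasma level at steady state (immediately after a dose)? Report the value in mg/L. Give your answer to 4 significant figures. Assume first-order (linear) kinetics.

k = ln2 / t½ = 0.693147 / 45.3 = 0.01530 h⁻¹
e^(−kτ) = e^(−0.01530 × 51.7) = 0.4534
Accumulation ratio R = 1 / (1 − e^(−kτ)) = 1 / (1 − 0.4534) = 1.829
Steady-state peak = C₀ × R = 1.24 × 1.829 = 2.268 mg/L

2.268 mg/L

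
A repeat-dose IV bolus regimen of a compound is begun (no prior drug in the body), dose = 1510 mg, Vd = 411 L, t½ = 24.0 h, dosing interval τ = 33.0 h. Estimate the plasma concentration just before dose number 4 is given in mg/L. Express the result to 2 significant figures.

C₀ per dose = Dose / Vd = 1510 / 411 = 3.674 mg/L
k = ln2 / t½ = 0.693147 / 24.0 = 0.02888 h⁻¹
Fraction remaining after one interval: r = e^(−kτ) = e^(−0.02888 × 33.0) = 0.3856
Before dose 4, 3 doses have been given (aged 1τ, 2τ, 3τ).
C_trough = C₀ × (r + r² + … + r^3) = C₀ × r(1−r^3)/(1−r)
        = 3.674 × 0.3856 × (1 − 0.05733) / (1 − 0.3856) = 2.174 mg/L

2.2 mg/L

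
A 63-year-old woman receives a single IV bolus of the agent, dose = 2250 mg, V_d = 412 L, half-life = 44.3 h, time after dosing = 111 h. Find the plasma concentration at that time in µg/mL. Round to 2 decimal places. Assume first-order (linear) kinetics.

C₀ = Dose / Vd = 2250 / 412 = 5.461 mg/L
k = ln2 / t½ = 0.693147 / 44.3 = 0.01565 h⁻¹
C = C₀ · e^(−k·t) = 5.461 × e^(−0.01565 × 111)
  = 5.461 × 0.1760 = 0.9611 mg/L
(0.9611 mg/L = 0.9611 µg/mL)

0.96 µg/mL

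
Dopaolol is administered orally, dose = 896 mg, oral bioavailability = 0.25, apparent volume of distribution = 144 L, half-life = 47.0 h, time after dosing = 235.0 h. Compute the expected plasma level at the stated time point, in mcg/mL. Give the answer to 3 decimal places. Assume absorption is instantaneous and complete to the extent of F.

0.049 mcg/mL

Amount reaching circulation = F × Dose = 0.25 × 896.0 = 224.0 mg
C₀ = F·Dose / Vd = 224.0 / 144 = 1.556 mg/L
k = ln2 / t½ = 0.693147 / 47.0 = 0.01475 h⁻¹
t / t½ = 235.0 / 47.0 = 5 half-lives
C = C₀ × (1/2)^5 = 1.556 × 0.03125 = 0.04863 mg/L
(0.04863 mg/L = 0.04863 mcg/mL)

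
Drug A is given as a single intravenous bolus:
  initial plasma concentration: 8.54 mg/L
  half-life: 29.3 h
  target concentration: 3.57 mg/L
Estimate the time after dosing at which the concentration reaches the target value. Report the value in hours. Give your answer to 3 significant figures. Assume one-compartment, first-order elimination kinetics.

36.9 h

k = ln2 / t½ = 0.693147 / 29.3 = 0.02366 h⁻¹
t = ln(C₀ / C) / k = ln(8.540 / 3.57) / 0.02366
  = ln(2.392) / 0.02366 = 0.8721 / 0.02366 = 36.86 h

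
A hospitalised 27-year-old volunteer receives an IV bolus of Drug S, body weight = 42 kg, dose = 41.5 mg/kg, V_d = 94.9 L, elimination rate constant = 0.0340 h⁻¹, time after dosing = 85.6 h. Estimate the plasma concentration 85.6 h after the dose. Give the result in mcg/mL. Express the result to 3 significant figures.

Total dose = 41.5 × 42 = 1743 mg
C₀ = Dose / Vd = 1743 / 94.9 = 18.37 mg/L
C = C₀ · e^(−k·t) = 18.37 × e^(−0.03400 × 85.6)
  = 18.37 × 0.05445 = 1.000 mg/L
(1.000 mg/L = 1.000 mcg/mL)

1.00 mcg/mL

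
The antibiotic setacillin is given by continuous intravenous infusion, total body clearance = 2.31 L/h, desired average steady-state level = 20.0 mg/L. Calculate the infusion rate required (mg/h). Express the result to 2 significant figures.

At steady state, infusion rate R₀ = Css × CL = 20.0 × 2.310 = 46.20 mg/h

46 mg/h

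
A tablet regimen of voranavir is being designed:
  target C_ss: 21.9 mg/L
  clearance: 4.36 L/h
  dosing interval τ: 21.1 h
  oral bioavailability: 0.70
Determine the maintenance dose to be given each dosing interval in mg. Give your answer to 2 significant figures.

At steady state, F × (Dose/τ) = Css × CL.
Dose = Css × CL × τ / F = 21.9 × 4.360 × 21.1 / 0.70 = 2878 mg

2900 mg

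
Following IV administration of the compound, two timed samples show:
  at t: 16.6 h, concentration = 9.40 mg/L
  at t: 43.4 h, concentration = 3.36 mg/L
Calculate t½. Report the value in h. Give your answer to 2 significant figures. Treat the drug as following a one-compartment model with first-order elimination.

k = ln(C₁/C₂) / (t₂ − t₁) = ln(9.40/3.36) / (43.4 − 16.6)
  = 1.029 / 26.80 = 0.03840 h⁻¹
t½ = ln2 / k = 0.693147 / 0.03840 = 18.05 h

18 h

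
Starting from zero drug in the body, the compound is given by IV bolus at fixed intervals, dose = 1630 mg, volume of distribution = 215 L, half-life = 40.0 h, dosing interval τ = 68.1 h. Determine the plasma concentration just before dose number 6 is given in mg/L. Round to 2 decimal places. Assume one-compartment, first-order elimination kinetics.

3.35 mg/L

C₀ per dose = Dose / Vd = 1630 / 215 = 7.581 mg/L
k = ln2 / t½ = 0.693147 / 40.0 = 0.01733 h⁻¹
Fraction remaining after one interval: r = e^(−kτ) = e^(−0.01733 × 68.1) = 0.3072
Before dose 6, 5 doses have been given (aged 1τ, 2τ, 3τ, 4τ, 5τ).
C_trough = C₀ × (r + r² + … + r^5) = C₀ × r(1−r^5)/(1−r)
        = 7.581 × 0.3072 × (1 − 0.002736) / (1 − 0.3072) = 3.352 mg/L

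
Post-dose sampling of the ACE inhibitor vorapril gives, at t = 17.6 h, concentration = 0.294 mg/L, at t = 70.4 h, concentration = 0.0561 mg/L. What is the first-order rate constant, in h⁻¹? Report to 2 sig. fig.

k = ln(C₁/C₂) / (t₂ − t₁) = ln(0.294/0.0561) / (70.4 − 17.6)
  = 1.656 / 52.80 = 0.03136 h⁻¹

0.031 h⁻¹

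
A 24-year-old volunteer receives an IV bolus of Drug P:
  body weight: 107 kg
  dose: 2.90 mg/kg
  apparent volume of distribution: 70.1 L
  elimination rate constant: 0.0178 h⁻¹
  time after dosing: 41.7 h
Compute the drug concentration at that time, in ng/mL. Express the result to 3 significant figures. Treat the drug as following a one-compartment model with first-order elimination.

2110 ng/mL

Total dose = 2.90 × 107 = 310.3 mg
C₀ = Dose / Vd = 310.3 / 70.1 = 4.427 mg/L
C = C₀ · e^(−k·t) = 4.427 × e^(−0.01780 × 41.7)
  = 4.427 × 0.4760 = 2.107 mg/L
Convert: 2.107 mg/L × 1000 = 2107 ng/mL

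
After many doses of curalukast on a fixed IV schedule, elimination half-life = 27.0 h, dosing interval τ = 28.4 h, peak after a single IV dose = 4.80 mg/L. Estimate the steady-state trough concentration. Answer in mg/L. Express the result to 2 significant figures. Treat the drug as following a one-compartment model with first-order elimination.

k = ln2 / t½ = 0.693147 / 27.0 = 0.02567 h⁻¹
e^(−kτ) = e^(−0.02567 × 28.4) = 0.4824
Accumulation ratio R = 1 / (1 − e^(−kτ)) = 1 / (1 − 0.4824) = 1.932
Steady-state trough = C₀ × R × e^(−kτ) = 4.80 × 1.932 × 0.4824 = 4.474 mg/L

4.5 mg/L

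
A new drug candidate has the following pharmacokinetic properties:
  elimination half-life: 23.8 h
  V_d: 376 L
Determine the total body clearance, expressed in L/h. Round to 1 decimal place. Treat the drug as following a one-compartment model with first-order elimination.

k = ln2 / t½ = 0.693147 / 23.8 = 0.02912 h⁻¹
CL = k × Vd = 0.02912 × 376 = 10.95 L/h

11.0 L/h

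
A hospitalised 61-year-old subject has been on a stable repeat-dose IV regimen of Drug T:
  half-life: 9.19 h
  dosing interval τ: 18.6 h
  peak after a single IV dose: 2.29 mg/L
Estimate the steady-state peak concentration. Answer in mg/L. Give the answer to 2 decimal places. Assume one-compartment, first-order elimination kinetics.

k = ln2 / t½ = 0.693147 / 9.19 = 0.07542 h⁻¹
e^(−kτ) = e^(−0.07542 × 18.6) = 0.2459
Accumulation ratio R = 1 / (1 − e^(−kτ)) = 1 / (1 − 0.2459) = 1.326
Steady-state peak = C₀ × R = 2.29 × 1.326 = 3.037 mg/L

3.04 mg/L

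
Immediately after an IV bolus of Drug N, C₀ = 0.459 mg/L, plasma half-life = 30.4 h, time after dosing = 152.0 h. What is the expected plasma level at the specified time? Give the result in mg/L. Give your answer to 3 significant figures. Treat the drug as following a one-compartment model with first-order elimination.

0.0143 mg/L

k = ln2 / t½ = 0.693147 / 30.4 = 0.02280 h⁻¹
t / t½ = 152.0 / 30.4 = 5 half-lives
C = C₀ × (1/2)^5 = 0.4590 × 0.03125 = 0.01434 mg/L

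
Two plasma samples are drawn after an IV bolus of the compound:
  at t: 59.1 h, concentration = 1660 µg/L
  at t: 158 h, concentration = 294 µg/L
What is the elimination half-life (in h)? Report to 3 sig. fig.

k = ln(C₁/C₂) / (t₂ − t₁) = ln(1660/294) / (158 − 59.1)
  = 1.731 / 98.90 = 0.01750 h⁻¹
t½ = ln2 / k = 0.693147 / 0.01750 = 39.61 h

39.6 h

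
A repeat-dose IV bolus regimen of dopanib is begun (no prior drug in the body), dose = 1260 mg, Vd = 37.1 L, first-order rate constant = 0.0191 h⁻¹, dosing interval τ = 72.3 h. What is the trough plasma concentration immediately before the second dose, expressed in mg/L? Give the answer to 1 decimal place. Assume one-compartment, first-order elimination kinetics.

C₀ per dose = Dose / Vd = 1260 / 37.1 = 33.96 mg/L
Fraction remaining after one interval: r = e^(−kτ) = e^(−0.01910 × 72.3) = 0.2513
Before dose 2, 1 dose has been given (aged 1τ).
C_trough = C₀ × r = 33.96 × 0.2513 = 8.534 mg/L

8.5 mg/L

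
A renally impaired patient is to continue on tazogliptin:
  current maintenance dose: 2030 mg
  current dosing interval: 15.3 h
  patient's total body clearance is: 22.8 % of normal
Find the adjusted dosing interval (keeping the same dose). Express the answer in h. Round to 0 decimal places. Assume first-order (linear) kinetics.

67 h

To keep the same average steady-state level, dosing rate must scale with clearance.
CL ratio = 22.8 / 100 = 0.2280
New interval (same dose) = 15.3 / 0.2280 = 67.11 h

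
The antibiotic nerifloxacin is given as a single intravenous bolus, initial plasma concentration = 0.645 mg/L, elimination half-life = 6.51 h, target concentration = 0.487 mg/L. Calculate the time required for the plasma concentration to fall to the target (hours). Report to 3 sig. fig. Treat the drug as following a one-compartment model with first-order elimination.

k = ln2 / t½ = 0.693147 / 6.51 = 0.1065 h⁻¹
t = ln(C₀ / C) / k = ln(0.6450 / 0.487) / 0.1065
  = ln(1.324) / 0.1065 = 0.2807 / 0.1065 = 2.636 h

2.64 h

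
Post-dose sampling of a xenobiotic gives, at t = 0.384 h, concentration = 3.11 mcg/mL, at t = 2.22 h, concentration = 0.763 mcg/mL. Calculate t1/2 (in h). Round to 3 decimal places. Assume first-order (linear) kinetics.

k = ln(C₁/C₂) / (t₂ − t₁) = ln(3.11/0.763) / (2.22 − 0.384)
  = 1.405 / 1.836 = 0.7653 h⁻¹
t½ = ln2 / k = 0.693147 / 0.7653 = 0.9057 h

0.906 h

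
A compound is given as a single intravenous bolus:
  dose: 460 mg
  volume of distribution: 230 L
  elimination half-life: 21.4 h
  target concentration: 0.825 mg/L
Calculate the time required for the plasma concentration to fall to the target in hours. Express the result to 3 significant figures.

27.3 h

C₀ = Dose / Vd = 460.0 / 230 = 2.000 mg/L
k = ln2 / t½ = 0.693147 / 21.4 = 0.03239 h⁻¹
t = ln(C₀ / C) / k = ln(2.000 / 0.825) / 0.03239
  = ln(2.424) / 0.03239 = 0.8854 / 0.03239 = 27.34 h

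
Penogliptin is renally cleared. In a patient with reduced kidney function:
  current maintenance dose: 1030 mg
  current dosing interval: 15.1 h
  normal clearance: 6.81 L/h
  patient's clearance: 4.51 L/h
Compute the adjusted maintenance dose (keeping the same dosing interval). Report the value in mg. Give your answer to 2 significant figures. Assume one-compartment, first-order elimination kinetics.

To keep the same average steady-state level, dosing rate must scale with clearance.
CL ratio = 4.51 / 6.81 = 0.6623
New dose (same interval) = 1030 × 0.6623 = 682.2 mg

680 mg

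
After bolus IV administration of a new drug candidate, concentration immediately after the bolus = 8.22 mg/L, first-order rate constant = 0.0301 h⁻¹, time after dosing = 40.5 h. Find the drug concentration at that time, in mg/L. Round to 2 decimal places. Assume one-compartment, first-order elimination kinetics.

C = C₀ · e^(−k·t) = 8.220 × e^(−0.03010 × 40.5)
  = 8.220 × 0.2955 = 2.429 mg/L

2.43 mg/L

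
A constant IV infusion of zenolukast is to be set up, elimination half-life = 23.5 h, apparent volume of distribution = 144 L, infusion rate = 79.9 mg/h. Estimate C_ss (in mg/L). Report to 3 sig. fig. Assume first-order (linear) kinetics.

18.8 mg/L

k = ln2 / t½ = 0.693147 / 23.5 = 0.02950 h⁻¹
CL = k × Vd = 0.02950 × 144 = 4.248 L/h
At steady state Css = R₀ / CL = 79.9 / 4.248 = 18.81 mg/L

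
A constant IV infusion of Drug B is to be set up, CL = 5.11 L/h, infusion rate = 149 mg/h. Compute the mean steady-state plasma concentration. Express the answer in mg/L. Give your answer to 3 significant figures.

29.2 mg/L

At steady state Css = R₀ / CL = 149 / 5.110 = 29.16 mg/L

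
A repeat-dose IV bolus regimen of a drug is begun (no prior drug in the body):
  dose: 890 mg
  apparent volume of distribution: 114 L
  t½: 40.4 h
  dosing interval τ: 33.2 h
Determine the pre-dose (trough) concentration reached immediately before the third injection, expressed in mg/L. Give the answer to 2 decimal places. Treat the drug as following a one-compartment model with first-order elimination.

6.92 mg/L

C₀ per dose = Dose / Vd = 890 / 114 = 7.807 mg/L
k = ln2 / t½ = 0.693147 / 40.4 = 0.01716 h⁻¹
Fraction remaining after one interval: r = e^(−kτ) = e^(−0.01716 × 33.2) = 0.5657
Before dose 3, 2 doses have been given (aged 1τ, 2τ).
C_trough = C₀ × (r + r²) = 7.807 × (0.5657 + 0.3200) = 6.915 mg/L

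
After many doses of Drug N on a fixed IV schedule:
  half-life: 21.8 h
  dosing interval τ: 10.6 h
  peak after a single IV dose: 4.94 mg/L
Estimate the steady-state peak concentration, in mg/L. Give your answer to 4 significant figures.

k = ln2 / t½ = 0.693147 / 21.8 = 0.03180 h⁻¹
e^(−kτ) = e^(−0.03180 × 10.6) = 0.7139
Accumulation ratio R = 1 / (1 − e^(−kτ)) = 1 / (1 − 0.7139) = 3.495
Steady-state peak = C₀ × R = 4.94 × 3.495 = 17.27 mg/L

17.27 mg/L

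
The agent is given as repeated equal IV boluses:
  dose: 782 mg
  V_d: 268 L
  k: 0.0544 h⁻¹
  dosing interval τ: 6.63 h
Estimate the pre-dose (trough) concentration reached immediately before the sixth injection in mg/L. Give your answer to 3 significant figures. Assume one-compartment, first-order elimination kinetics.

5.61 mg/L

C₀ per dose = Dose / Vd = 782 / 268 = 2.918 mg/L
Fraction remaining after one interval: r = e^(−kτ) = e^(−0.05440 × 6.63) = 0.6972
Before dose 6, 5 doses have been given (aged 1τ, 2τ, 3τ, 4τ, 5τ).
C_trough = C₀ × (r + r² + … + r^5) = C₀ × r(1−r^5)/(1−r)
        = 2.918 × 0.6972 × (1 − 0.1647) / (1 − 0.6972) = 5.612 mg/L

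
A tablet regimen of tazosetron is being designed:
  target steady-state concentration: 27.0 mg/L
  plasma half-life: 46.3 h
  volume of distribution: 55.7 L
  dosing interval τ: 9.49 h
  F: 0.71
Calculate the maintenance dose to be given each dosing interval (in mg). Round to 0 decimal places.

301 mg

k = ln2 / t½ = 0.693147 / 46.3 = 0.01497 h⁻¹
CL = k × Vd = 0.01497 × 55.7 = 0.8338 L/h
At steady state, F × (Dose/τ) = Css × CL.
Dose = Css × CL × τ / F = 27.0 × 0.8338 × 9.49 / 0.71 = 300.9 mg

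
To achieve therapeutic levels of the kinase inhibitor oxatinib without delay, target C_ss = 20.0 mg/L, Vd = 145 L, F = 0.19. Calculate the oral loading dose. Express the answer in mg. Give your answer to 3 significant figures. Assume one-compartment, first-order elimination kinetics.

15300 mg

LD = Css × Vd / F = 20.0 × 145 / 0.19 = 15260 mg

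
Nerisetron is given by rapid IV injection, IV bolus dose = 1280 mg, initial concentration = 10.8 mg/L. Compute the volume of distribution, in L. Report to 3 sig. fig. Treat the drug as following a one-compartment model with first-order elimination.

119 L

Vd = Dose / C₀ = 1280 / 10.8 = 118.5 L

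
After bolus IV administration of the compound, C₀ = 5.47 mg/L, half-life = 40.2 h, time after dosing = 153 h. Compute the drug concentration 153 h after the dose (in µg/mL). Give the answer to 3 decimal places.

0.391 µg/mL

k = ln2 / t½ = 0.693147 / 40.2 = 0.01724 h⁻¹
C = C₀ · e^(−k·t) = 5.470 × e^(−0.01724 × 153)
  = 5.470 × 0.07152 = 0.3912 mg/L
(0.3912 mg/L = 0.3912 µg/mL)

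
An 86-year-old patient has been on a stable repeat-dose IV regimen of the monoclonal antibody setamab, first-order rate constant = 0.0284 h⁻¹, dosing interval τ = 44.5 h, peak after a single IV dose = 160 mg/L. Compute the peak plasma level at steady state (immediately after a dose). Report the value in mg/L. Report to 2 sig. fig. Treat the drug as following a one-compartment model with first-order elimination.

220 mg/L

e^(−kτ) = e^(−0.02840 × 44.5) = 0.2826
Accumulation ratio R = 1 / (1 − e^(−kτ)) = 1 / (1 − 0.2826) = 1.394
Steady-state peak = C₀ × R = 160 × 1.394 = 223.0 mg/L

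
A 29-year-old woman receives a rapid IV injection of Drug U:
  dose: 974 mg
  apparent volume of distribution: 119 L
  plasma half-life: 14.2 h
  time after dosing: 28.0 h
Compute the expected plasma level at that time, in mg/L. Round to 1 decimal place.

2.1 mg/L

C₀ = Dose / Vd = 974.0 / 119 = 8.185 mg/L
k = ln2 / t½ = 0.693147 / 14.2 = 0.04881 h⁻¹
C = C₀ · e^(−k·t) = 8.185 × e^(−0.04881 × 28.0)
  = 8.185 × 0.2550 = 2.087 mg/L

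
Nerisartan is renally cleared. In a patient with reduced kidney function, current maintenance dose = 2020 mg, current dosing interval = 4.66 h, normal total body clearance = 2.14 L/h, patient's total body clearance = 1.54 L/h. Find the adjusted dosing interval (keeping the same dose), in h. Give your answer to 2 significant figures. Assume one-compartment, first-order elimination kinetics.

To keep the same average steady-state level, dosing rate must scale with clearance.
CL ratio = 1.54 / 2.14 = 0.7196
New interval (same dose) = 4.66 / 0.7196 = 6.476 h

6.5 h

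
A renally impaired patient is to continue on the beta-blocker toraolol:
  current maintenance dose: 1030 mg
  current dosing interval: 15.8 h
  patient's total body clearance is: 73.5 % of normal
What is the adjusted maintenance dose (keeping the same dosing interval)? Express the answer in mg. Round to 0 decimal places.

To keep the same average steady-state level, dosing rate must scale with clearance.
CL ratio = 73.5 / 100 = 0.7350
New dose (same interval) = 1030 × 0.7350 = 757.1 mg

757 mg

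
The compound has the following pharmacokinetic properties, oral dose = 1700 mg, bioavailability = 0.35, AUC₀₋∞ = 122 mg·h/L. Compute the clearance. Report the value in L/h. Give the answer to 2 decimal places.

CL = F·Dose / AUC = 0.35 × 1700 / 122 = 4.877 L/h

4.88 L/h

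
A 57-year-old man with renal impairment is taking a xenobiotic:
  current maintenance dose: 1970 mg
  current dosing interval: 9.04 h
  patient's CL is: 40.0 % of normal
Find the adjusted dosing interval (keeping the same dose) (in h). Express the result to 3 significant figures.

22.6 h

To keep the same average steady-state level, dosing rate must scale with clearance.
CL ratio = 40.0 / 100 = 0.4000
New interval (same dose) = 9.04 / 0.4000 = 22.60 h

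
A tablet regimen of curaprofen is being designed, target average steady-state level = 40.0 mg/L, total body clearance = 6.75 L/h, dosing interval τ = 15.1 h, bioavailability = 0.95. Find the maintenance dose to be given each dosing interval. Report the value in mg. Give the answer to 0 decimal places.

4292 mg

At steady state, F × (Dose/τ) = Css × CL.
Dose = Css × CL × τ / F = 40.0 × 6.750 × 15.1 / 0.95 = 4292 mg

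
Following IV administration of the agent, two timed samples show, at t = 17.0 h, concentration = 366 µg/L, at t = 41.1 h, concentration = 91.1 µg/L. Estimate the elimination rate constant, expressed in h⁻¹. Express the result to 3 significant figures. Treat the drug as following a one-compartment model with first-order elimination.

0.0577 h⁻¹

k = ln(C₁/C₂) / (t₂ − t₁) = ln(366/91.1) / (41.1 − 17.0)
  = 1.391 / 24.10 = 0.05772 h⁻¹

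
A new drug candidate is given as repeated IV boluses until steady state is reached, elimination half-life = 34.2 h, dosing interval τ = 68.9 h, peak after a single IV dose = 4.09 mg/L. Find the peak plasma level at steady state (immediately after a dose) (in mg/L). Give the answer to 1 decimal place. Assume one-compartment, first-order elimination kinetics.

5.4 mg/L

k = ln2 / t½ = 0.693147 / 34.2 = 0.02027 h⁻¹
e^(−kτ) = e^(−0.02027 × 68.9) = 0.2474
Accumulation ratio R = 1 / (1 − e^(−kτ)) = 1 / (1 − 0.2474) = 1.329
Steady-state peak = C₀ × R = 4.09 × 1.329 = 5.436 mg/L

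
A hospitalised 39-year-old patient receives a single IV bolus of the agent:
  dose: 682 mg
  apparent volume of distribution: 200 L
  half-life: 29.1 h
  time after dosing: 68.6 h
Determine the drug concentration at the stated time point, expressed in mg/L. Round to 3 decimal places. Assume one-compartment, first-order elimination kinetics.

C₀ = Dose / Vd = 682.0 / 200 = 3.410 mg/L
k = ln2 / t½ = 0.693147 / 29.1 = 0.02382 h⁻¹
C = C₀ · e^(−k·t) = 3.410 × e^(−0.02382 × 68.6)
  = 3.410 × 0.1951 = 0.6653 mg/L

0.665 mg/L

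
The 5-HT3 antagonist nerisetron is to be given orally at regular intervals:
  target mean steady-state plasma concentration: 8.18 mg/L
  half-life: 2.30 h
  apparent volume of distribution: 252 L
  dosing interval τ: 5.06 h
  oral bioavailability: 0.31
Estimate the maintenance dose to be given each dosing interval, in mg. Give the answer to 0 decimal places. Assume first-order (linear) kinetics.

10140 mg

k = ln2 / t½ = 0.693147 / 2.30 = 0.3014 h⁻¹
CL = k × Vd = 0.3014 × 252 = 75.95 L/h
At steady state, F × (Dose/τ) = Css × CL.
Dose = Css × CL × τ / F = 8.18 × 75.95 × 5.06 / 0.31 = 10140 mg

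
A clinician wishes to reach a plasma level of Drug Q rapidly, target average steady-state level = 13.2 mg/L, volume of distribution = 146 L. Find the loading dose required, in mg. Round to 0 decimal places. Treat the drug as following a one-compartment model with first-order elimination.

LD = Css × Vd = 13.2 × 146 = 1927 mg

1927 mg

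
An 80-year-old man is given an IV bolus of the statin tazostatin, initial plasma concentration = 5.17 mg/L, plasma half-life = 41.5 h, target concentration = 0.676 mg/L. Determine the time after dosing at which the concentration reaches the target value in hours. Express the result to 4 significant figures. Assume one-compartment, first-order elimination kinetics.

121.8 h

k = ln2 / t½ = 0.693147 / 41.5 = 0.01670 h⁻¹
t = ln(C₀ / C) / k = ln(5.170 / 0.676) / 0.01670
  = ln(7.648) / 0.01670 = 2.034 / 0.01670 = 121.8 h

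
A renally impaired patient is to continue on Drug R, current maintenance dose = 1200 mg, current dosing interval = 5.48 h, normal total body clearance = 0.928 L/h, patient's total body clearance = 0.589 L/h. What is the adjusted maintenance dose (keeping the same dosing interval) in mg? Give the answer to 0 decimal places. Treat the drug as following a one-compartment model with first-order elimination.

762 mg

To keep the same average steady-state level, dosing rate must scale with clearance.
CL ratio = 0.589 / 0.928 = 0.6347
New dose (same interval) = 1200 × 0.6347 = 761.6 mg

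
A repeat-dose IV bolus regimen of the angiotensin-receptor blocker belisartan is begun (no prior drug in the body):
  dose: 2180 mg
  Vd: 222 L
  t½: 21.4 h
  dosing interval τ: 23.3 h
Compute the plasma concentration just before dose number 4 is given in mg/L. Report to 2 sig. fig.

7.8 mg/L

C₀ per dose = Dose / Vd = 2180 / 222 = 9.820 mg/L
k = ln2 / t½ = 0.693147 / 21.4 = 0.03239 h⁻¹
Fraction remaining after one interval: r = e^(−kτ) = e^(−0.03239 × 23.3) = 0.4702
Before dose 4, 3 doses have been given (aged 1τ, 2τ, 3τ).
C_trough = C₀ × (r + r² + … + r^3) = C₀ × r(1−r^3)/(1−r)
        = 9.820 × 0.4702 × (1 − 0.1040) / (1 − 0.4702) = 7.809 mg/L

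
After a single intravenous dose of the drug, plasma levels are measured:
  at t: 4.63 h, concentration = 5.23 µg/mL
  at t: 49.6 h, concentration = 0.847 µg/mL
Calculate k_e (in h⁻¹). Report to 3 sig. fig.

0.0405 h⁻¹

k = ln(C₁/C₂) / (t₂ − t₁) = ln(5.23/0.847) / (49.6 − 4.63)
  = 1.820 / 44.97 = 0.04047 h⁻¹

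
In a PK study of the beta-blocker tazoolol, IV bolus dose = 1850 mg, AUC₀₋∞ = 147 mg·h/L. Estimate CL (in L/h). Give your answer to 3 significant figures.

CL = Dose / AUC = 1850 / 147 = 12.59 L/h

12.6 L/h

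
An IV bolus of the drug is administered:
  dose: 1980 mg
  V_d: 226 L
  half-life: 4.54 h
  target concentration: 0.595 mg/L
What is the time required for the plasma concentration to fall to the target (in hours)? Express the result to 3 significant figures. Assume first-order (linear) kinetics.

C₀ = Dose / Vd = 1980 / 226 = 8.761 mg/L
k = ln2 / t½ = 0.693147 / 4.54 = 0.1527 h⁻¹
t = ln(C₀ / C) / k = ln(8.761 / 0.595) / 0.1527
  = ln(14.72) / 0.1527 = 2.689 / 0.1527 = 17.61 h

17.6 h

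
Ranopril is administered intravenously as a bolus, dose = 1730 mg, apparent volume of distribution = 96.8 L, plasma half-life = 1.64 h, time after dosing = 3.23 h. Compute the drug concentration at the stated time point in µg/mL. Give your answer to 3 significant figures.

4.56 µg/mL

C₀ = Dose / Vd = 1730 / 96.8 = 17.87 mg/L
k = ln2 / t½ = 0.693147 / 1.64 = 0.4227 h⁻¹
C = C₀ · e^(−k·t) = 17.87 × e^(−0.4227 × 3.23)
  = 17.87 × 0.2553 = 4.562 mg/L
(4.562 mg/L = 4.562 µg/mL)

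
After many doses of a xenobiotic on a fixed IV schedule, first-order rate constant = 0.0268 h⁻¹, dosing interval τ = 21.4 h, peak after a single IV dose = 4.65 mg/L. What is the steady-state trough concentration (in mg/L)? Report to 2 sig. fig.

e^(−kτ) = e^(−0.02680 × 21.4) = 0.5635
Accumulation ratio R = 1 / (1 − e^(−kτ)) = 1 / (1 − 0.5635) = 2.291
Steady-state trough = C₀ × R × e^(−kτ) = 4.65 × 2.291 × 0.5635 = 6.003 mg/L

6.0 mg/L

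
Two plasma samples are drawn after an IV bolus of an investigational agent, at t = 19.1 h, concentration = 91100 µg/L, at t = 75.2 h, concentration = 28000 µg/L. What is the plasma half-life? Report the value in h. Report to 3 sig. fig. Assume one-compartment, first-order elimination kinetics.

33.0 h

k = ln(C₁/C₂) / (t₂ − t₁) = ln(91100/28000) / (75.2 − 19.1)
  = 1.180 / 56.10 = 0.02103 h⁻¹
t½ = ln2 / k = 0.693147 / 0.02103 = 32.96 h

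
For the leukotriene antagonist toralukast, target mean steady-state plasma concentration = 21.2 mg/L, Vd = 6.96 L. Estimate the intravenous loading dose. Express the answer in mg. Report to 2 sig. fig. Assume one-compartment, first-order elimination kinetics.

150 mg

LD = Css × Vd = 21.2 × 6.96 = 147.6 mg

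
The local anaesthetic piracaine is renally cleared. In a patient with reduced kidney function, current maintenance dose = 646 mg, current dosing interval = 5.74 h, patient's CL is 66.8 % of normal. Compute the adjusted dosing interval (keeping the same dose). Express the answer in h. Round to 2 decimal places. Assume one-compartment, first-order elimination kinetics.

8.59 h

To keep the same average steady-state level, dosing rate must scale with clearance.
CL ratio = 66.8 / 100 = 0.6680
New interval (same dose) = 5.74 / 0.6680 = 8.593 h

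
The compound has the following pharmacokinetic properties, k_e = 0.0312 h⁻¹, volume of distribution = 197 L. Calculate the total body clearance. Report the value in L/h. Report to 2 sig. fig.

6.1 L/h

CL = k × Vd = 0.0312 × 197 = 6.146 L/h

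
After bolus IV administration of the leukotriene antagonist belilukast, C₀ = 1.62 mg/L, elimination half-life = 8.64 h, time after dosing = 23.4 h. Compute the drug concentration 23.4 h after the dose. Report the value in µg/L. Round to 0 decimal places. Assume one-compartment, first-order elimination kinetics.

k = ln2 / t½ = 0.693147 / 8.64 = 0.08023 h⁻¹
C = C₀ · e^(−k·t) = 1.620 × e^(−0.08023 × 23.4)
  = 1.620 × 0.1530 = 0.2479 mg/L
Convert: 0.2479 mg/L × 1000 = 247.9 µg/L

248 µg/L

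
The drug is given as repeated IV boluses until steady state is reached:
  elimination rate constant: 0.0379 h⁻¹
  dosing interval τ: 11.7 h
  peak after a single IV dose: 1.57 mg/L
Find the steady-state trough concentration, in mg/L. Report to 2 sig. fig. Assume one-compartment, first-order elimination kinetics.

e^(−kτ) = e^(−0.03790 × 11.7) = 0.6418
Accumulation ratio R = 1 / (1 − e^(−kτ)) = 1 / (1 − 0.6418) = 2.792
Steady-state trough = C₀ × R × e^(−kτ) = 1.57 × 2.792 × 0.6418 = 2.813 mg/L

2.8 mg/L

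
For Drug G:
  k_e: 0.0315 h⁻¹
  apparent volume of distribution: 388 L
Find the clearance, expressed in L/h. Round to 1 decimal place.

12.2 L/h

CL = k × Vd = 0.0315 × 388 = 12.22 L/h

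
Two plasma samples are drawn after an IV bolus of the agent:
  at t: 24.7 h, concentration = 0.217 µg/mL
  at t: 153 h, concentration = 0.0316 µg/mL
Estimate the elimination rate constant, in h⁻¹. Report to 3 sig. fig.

k = ln(C₁/C₂) / (t₂ − t₁) = ln(0.217/0.0316) / (153 − 24.7)
  = 1.927 / 128.3 = 0.01502 h⁻¹

0.0150 h⁻¹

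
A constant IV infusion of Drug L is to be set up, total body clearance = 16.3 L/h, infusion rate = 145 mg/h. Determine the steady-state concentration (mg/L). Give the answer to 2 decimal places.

8.90 mg/L

At steady state Css = R₀ / CL = 145 / 16.30 = 8.896 mg/L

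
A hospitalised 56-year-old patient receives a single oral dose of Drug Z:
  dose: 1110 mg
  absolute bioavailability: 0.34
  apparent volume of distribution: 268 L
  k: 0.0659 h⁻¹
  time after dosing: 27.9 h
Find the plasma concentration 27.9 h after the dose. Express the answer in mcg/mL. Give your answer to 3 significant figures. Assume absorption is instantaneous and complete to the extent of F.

0.224 mcg/mL

Amount reaching circulation = F × Dose = 0.34 × 1110 = 377.4 mg
C₀ = F·Dose / Vd = 377.4 / 268 = 1.408 mg/L
C = C₀ · e^(−k·t) = 1.408 × e^(−0.06590 × 27.9)
  = 1.408 × 0.1590 = 0.2239 mg/L
(0.2239 mg/L = 0.2239 mcg/mL)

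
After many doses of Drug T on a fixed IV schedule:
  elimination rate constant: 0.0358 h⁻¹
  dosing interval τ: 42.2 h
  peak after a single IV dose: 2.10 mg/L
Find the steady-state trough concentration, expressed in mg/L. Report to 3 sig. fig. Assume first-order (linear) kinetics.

e^(−kτ) = e^(−0.03580 × 42.2) = 0.2207
Accumulation ratio R = 1 / (1 − e^(−kτ)) = 1 / (1 − 0.2207) = 1.283
Steady-state trough = C₀ × R × e^(−kτ) = 2.10 × 1.283 × 0.2207 = 0.5946 mg/L

0.595 mg/L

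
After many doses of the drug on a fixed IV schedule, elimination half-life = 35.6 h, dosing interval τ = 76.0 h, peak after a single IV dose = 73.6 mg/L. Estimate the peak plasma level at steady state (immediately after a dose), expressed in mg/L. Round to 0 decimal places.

95 mg/L

k = ln2 / t½ = 0.693147 / 35.6 = 0.01947 h⁻¹
e^(−kτ) = e^(−0.01947 × 76.0) = 0.2277
Accumulation ratio R = 1 / (1 − e^(−kτ)) = 1 / (1 − 0.2277) = 1.295
Steady-state peak = C₀ × R = 73.6 × 1.295 = 95.31 mg/L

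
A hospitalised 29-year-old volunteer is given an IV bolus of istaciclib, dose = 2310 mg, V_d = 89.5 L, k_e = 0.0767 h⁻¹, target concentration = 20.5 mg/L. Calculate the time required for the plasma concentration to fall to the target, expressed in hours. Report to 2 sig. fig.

C₀ = Dose / Vd = 2310 / 89.5 = 25.81 mg/L
t = ln(C₀ / C) / k = ln(25.81 / 20.5) / 0.07670
  = ln(1.259) / 0.07670 = 0.2303 / 0.07670 = 3.003 h

3.0 h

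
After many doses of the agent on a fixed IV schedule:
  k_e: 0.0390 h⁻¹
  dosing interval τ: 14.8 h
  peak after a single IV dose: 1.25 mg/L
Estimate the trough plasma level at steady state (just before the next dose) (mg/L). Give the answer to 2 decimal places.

e^(−kτ) = e^(−0.03900 × 14.8) = 0.5615
Accumulation ratio R = 1 / (1 − e^(−kτ)) = 1 / (1 − 0.5615) = 2.281
Steady-state trough = C₀ × R × e^(−kτ) = 1.25 × 2.281 × 0.5615 = 1.601 mg/L

1.60 mg/L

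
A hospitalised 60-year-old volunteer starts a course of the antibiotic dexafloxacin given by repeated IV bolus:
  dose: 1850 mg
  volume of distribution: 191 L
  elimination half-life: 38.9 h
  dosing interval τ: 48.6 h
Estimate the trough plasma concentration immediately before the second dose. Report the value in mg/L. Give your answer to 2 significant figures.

4.1 mg/L

C₀ per dose = Dose / Vd = 1850 / 191 = 9.686 mg/L
k = ln2 / t½ = 0.693147 / 38.9 = 0.01782 h⁻¹
Fraction remaining after one interval: r = e^(−kτ) = e^(−0.01782 × 48.6) = 0.4206
Before dose 2, 1 dose has been given (aged 1τ).
C_trough = C₀ × r = 9.686 × 0.4206 = 4.074 mg/L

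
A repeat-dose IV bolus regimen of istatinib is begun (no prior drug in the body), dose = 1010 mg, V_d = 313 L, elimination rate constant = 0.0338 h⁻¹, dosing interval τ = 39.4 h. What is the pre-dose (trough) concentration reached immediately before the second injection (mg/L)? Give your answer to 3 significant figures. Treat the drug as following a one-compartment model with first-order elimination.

0.852 mg/L

C₀ per dose = Dose / Vd = 1010 / 313 = 3.227 mg/L
Fraction remaining after one interval: r = e^(−kτ) = e^(−0.03380 × 39.4) = 0.2640
Before dose 2, 1 dose has been given (aged 1τ).
C_trough = C₀ × r = 3.227 × 0.2640 = 0.8519 mg/L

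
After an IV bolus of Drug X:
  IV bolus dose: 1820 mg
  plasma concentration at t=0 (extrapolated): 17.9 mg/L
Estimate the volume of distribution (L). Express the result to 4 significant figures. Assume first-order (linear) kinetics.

101.7 L

Vd = Dose / C₀ = 1820 / 17.9 = 101.7 L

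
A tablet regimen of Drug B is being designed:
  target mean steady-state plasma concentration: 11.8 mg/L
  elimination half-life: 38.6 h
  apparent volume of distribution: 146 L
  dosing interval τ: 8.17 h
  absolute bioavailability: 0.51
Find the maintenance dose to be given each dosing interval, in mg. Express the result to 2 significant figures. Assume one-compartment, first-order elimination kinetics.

500 mg

k = ln2 / t½ = 0.693147 / 38.6 = 0.01796 h⁻¹
CL = k × Vd = 0.01796 × 146 = 2.622 L/h
At steady state, F × (Dose/τ) = Css × CL.
Dose = Css × CL × τ / F = 11.8 × 2.622 × 8.17 / 0.51 = 495.6 mg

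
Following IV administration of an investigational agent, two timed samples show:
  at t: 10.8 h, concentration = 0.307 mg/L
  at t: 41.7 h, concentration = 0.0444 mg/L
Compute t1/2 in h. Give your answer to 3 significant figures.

k = ln(C₁/C₂) / (t₂ − t₁) = ln(0.307/0.0444) / (41.7 − 10.8)
  = 1.934 / 30.90 = 0.06259 h⁻¹
t½ = ln2 / k = 0.693147 / 0.06259 = 11.07 h

11.1 h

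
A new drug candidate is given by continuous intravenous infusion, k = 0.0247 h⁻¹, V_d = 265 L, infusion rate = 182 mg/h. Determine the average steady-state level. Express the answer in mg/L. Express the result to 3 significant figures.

27.8 mg/L

CL = k × Vd = 0.02470 × 265 = 6.546 L/h
At steady state Css = R₀ / CL = 182 / 6.546 = 27.80 mg/L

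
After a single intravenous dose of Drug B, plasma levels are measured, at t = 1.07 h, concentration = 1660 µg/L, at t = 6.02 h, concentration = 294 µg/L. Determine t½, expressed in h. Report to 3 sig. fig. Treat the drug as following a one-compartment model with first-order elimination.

k = ln(C₁/C₂) / (t₂ − t₁) = ln(1660/294) / (6.02 − 1.07)
  = 1.731 / 4.950 = 0.3497 h⁻¹
t½ = ln2 / k = 0.693147 / 0.3497 = 1.982 h

1.98 h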